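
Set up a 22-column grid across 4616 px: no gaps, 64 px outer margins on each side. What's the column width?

Subtract both margins: 4616 − 2·64 = 4488 px.
With no gaps, each column is 4488/22 = 204 px.

204 px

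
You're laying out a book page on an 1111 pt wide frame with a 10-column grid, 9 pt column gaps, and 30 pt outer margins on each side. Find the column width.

Subtract both margins: 1111 − 2·30 = 1051 pt.
10 columns + 9 column gaps: 10c + 9·9 = 1051.
10c = 1051 − 81 = 970, so c = 97 pt.

97 pt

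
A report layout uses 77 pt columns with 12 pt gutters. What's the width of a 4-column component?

Span of 4: 4·77 + 3·12 = 308 + 36 = 344 pt.

344 pt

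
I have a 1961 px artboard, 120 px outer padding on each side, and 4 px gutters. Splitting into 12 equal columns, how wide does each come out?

Subtract both margins: 1961 − 2·120 = 1721 px.
Subtracting 11 gutters of 4 leaves 1677 for 12 columns, so c = 139.75 px.

139.75 px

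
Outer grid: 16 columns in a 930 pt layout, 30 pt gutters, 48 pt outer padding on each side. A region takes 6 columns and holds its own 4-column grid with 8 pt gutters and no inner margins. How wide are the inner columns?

Take off 96 pt of margins, leaving 834 pt.
16c + 15·30 = 834 → 16c = 384 → c = 24 pt.
Span of 6: 6·24 + 5·30 = 144 + 150 = 294 pt.
294 − 3·8 = 270; ÷4 gives d = 67.5 pt.

67.5 pt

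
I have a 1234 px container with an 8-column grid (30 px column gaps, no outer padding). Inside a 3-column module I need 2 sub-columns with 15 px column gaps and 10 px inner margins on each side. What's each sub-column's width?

Subtracting 7 column gaps of 30 leaves 1024 for 8 columns, so c = 128 px.
Span of 3: 3·128 + 2·30 = 384 + 60 = 444 px.
Inner content = 444 − 2·10 = 424 px.
2d + 1·15 = 424 → 2d = 409 → d = 204.5 px.

204.5 px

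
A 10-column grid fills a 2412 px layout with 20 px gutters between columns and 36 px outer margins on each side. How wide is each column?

Take off 72 px of margins, leaving 2340 px.
Subtracting 9 gutters of 20 leaves 2160 for 10 columns, so c = 216 px.

216 px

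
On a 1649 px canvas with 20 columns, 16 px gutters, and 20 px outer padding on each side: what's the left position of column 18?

1401.25 px

Subtract both margins: 1649 − 2·20 = 1609 px.
Subtracting 19 gutters of 16 leaves 1305 for 20 columns, so c = 65.25 px.
Column 18 starts at margin + 17·(column + gutter) = 20 + 17·81.25 = 1401.25 px.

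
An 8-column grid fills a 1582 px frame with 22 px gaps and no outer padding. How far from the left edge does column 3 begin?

401 px

1582 − 7·22 = 1428; ÷8 gives c = 178.5 px.
Before column 3: 2 columns + 2 gaps.
Offset = 2·(178.5 + 22) = 2·200.5 = 401 px.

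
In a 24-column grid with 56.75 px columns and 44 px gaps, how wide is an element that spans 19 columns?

1870.25 px

19 columns plus 18 gaps: 1078.25 + 792 = 1870.25 px.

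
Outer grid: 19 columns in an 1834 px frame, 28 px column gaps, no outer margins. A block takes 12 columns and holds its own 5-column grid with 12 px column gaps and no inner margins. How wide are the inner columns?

1834 − 18·28 = 1330; ÷19 gives c = 70 px.
12-column span = 12·70 + 11·28 = 1148 px.
1148 − 4·12 = 1100; ÷5 gives d = 220 px.

220 px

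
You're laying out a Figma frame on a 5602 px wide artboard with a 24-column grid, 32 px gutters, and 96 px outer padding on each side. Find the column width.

194.75 px

Take off 192 px of margins, leaving 5410 px.
24c + 23·32 = 5410 → 24c = 4674 → c = 194.75 px.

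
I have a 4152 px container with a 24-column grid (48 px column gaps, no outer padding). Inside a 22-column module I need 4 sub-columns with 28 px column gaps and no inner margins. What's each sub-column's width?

24c + 23·48 = 4152 → 24c = 3048 → c = 127 px.
22-column span = 22·127 + 21·48 = 3802 px.
Subtracting 3 column gaps of 28 leaves 3718 for 4 columns, so d = 929.5 px.

929.5 px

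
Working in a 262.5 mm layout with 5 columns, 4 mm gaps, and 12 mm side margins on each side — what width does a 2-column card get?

Subtract both margins: 262.5 − 2·12 = 238.5 mm.
5c + 4·4 = 238.5 → 5c = 222.5 → c = 44.5 mm.
2-column span = 2·44.5 + 1·4 = 93 mm.

93 mm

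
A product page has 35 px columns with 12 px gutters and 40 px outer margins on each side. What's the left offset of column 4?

Each column+gutter stride is 47 px; 3 of them past the 40 px margin is 40 + 141 = 181 px.

181 px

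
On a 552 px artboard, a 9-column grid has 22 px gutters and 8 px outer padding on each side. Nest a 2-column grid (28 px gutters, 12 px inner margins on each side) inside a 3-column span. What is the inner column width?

56 px

Subtract both margins: 552 − 2·8 = 536 px.
9c + 8·22 = 536 → 9c = 360 → c = 40 px.
Span of 3: 3·40 + 2·22 = 120 + 44 = 164 px.
Inner content = 164 − 2·12 = 140 px.
2d + 1·28 = 140 → 2d = 112 → d = 56 px.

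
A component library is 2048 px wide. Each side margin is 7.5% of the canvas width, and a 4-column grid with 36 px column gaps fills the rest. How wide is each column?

408.2 px

2048 × (1 − 2·7.5%) = 2048 × 85% = 1740.8 px for the columns.
1740.8 − 3·36 = 1632.8; ÷4 gives c = 408.2 px.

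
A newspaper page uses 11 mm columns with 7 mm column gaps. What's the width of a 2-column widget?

2 columns plus 1 column gap: 22 + 7 = 29 mm.

29 mm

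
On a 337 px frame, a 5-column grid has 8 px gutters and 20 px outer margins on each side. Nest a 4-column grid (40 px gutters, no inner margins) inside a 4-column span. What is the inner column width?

Outer content = 337 − 2·20 = 297 px.
297 − 4·8 = 265; ÷5 gives c = 53 px.
Span of 4: 4·53 + 3·8 = 212 + 24 = 236 px.
236 − 3·40 = 116; ÷4 gives d = 29 px.

29 px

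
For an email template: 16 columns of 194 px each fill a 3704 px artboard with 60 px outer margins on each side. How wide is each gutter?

Take off 120 px of margins, leaving 3584 px.
Columns use 3104 px, leaving 480 px across 15 gutters = 32 px each.

32 px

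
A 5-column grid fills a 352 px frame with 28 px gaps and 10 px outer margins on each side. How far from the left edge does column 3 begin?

Subtract both margins: 352 − 2·10 = 332 px.
5c + 4·28 = 332 → 5c = 220 → c = 44 px.
Column 3 starts at margin + 2·(column + gutter) = 10 + 2·72 = 154 px.

154 px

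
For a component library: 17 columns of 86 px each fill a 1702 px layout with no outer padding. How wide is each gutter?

Columns use 1462 px, leaving 240 px across 16 gutters = 15 px each.

15 px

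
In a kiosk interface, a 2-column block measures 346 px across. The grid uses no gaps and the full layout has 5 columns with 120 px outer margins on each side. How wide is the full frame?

1105 px

2c = 346 → c = 173 px.
Summing: 240 + 865 = 1105 px.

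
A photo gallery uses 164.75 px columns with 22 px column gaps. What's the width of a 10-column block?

1845.5 px

10-column span = 10·164.75 + 9·22 = 1845.5 px.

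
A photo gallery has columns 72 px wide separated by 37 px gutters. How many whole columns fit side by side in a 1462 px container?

Each extra column adds 72 + 37 = 109 px.
(1462 + 37) / 109 = 13.75, so 13 columns fit.

13 columns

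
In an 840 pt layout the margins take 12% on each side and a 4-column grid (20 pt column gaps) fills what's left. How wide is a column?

840 × (1 − 2·12%) = 840 × 76% = 638.4 pt for the columns.
4 columns + 3 column gaps: 4c + 3·20 = 638.4.
4c = 638.4 − 60 = 578.4, so c = 144.6 pt.

144.6 pt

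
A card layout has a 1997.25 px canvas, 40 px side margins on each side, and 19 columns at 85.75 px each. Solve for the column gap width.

Content width = 1997.25 − 2·40 = 1917.25 px.
19 columns take 19·85.75 = 1629.25 px; remaining 288 splits into 18 column gaps.
g = 288 / 18 = 16 px.

16 px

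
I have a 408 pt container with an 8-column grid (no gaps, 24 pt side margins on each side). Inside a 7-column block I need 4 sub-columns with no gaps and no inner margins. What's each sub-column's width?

78.75 pt

Inside the margins: 408 − 48 = 360 pt.
8c = 360 → c = 45 pt.
7-column span = 7·45 = 315 pt.
4d = 315 → d = 78.75 pt.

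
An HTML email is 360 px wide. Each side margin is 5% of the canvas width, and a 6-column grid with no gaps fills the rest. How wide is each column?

360 × (1 − 2·5%) = 360 × 90% = 324 px for the columns.
324 / 6 = 54 px per column.

54 px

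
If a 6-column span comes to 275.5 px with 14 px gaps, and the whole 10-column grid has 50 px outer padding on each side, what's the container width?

568.5 px

6c + 5·14 = 275.5 → 6c = 205.5 → c = 34.25 px.
Total width: 2·50 + 10·34.25 + 9·14 = 568.5 px.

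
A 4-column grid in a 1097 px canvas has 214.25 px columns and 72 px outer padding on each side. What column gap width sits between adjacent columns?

32 px

Content width = 1097 − 2·72 = 953 px.
Columns use 857 px, leaving 96 px across 3 column gaps = 32 px each.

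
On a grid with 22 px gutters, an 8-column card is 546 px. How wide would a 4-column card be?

262 px

8c + 7·22 = 546 → 8c = 392 → c = 49 px.
4 columns plus 3 gutters: 196 + 66 = 262 px.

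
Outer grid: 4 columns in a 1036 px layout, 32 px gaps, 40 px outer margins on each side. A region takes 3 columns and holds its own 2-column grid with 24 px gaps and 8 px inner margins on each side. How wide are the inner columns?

334.5 px

Outer content = 1036 − 2·40 = 956 px.
4c + 3·32 = 956 → 4c = 860 → c = 215 px.
3 columns plus 2 gaps: 645 + 64 = 709 px.
Inner content = 709 − 2·8 = 693 px.
Subtracting 1 gap of 24 leaves 669 for 2 columns, so d = 334.5 px.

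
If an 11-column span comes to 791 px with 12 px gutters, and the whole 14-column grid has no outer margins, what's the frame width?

Subtracting 10 gutters of 12 leaves 671 for 11 columns, so c = 61 px.
Frame = 14·61 + 13·12 = 854 + 156 = 1010 px.

1010 px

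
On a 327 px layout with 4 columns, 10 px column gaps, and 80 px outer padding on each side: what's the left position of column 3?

168.5 px

Subtract both margins: 327 − 2·80 = 167 px.
Subtracting 3 column gaps of 10 leaves 137 for 4 columns, so c = 34.25 px.
Column 3 starts at margin + 2·(column + gutter) = 80 + 2·44.25 = 168.5 px.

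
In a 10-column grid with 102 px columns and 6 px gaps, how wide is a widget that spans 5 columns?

5 columns plus 4 gaps: 510 + 24 = 534 px.

534 px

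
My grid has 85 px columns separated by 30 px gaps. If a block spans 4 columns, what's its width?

430 px

4-column span = 4·85 + 3·30 = 430 px.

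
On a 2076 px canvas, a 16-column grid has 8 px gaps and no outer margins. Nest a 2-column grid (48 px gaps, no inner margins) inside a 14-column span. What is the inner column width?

2076 − 15·8 = 1956; ÷16 gives c = 122.25 px.
Span of 14: 14·122.25 + 13·8 = 1711.5 + 104 = 1815.5 px.
2d + 1·48 = 1815.5 → 2d = 1767.5 → d = 883.75 px.

883.75 px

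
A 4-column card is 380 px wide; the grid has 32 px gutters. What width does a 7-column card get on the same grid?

689 px

4c + 3·32 = 380 → 4c = 284 → c = 71 px.
7 columns plus 6 gutters: 497 + 192 = 689 px.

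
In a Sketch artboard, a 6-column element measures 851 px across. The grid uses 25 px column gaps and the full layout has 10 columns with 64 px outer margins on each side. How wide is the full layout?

851 − 5·25 = 726; ÷6 gives c = 121 px.
Total width: 2·64 + 10·121 + 9·25 = 1563 px.

1563 px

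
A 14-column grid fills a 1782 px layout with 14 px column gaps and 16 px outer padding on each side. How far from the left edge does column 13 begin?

Content = 1782 − 2·16 = 1750 px.
1750 − 13·14 = 1568; ÷14 gives c = 112 px.
Before column 13: the margin + 12 columns + 12 column gaps.
Offset = 16 + 12·(112 + 14) = 16 + 1512 = 1528 px.

1528 px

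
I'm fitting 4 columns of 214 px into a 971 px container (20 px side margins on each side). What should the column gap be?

25 px

Subtract both margins: 971 − 2·20 = 931 px.
4 columns take 4·214 = 856 px; remaining 75 splits into 3 column gaps.
g = 75 / 3 = 25 px.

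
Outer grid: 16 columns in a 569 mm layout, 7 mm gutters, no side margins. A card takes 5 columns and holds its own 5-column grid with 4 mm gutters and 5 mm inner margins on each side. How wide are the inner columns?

16 columns + 15 gutters: 16c + 15·7 = 569.
16c = 569 − 105 = 464, so c = 29 mm.
5 columns plus 4 gutters: 145 + 28 = 173 mm.
Inner content = 173 − 2·5 = 163 mm.
5d + 4·4 = 163 → 5d = 147 → d = 29.4 mm.

29.4 mm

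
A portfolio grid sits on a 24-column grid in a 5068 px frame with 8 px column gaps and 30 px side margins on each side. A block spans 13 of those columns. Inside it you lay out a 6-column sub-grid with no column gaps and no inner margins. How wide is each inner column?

Take off 60 px of margins, leaving 5008 px.
5008 − 23·8 = 4824; ÷24 gives c = 201 px.
13 columns plus 12 column gaps: 2613 + 96 = 2709 px.
6d = 2709 → d = 451.5 px.

451.5 px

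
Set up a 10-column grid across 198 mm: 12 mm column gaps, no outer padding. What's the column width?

10c + 9·12 = 198 → 10c = 90 → c = 9 mm.

9 mm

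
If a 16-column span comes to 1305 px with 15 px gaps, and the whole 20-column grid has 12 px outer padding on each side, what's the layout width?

Subtracting 15 gaps of 15 leaves 1080 for 16 columns, so c = 67.5 px.
Layout = 2·12 + 20·67.5 + 19·15 = 24 + 1350 + 285 = 1659 px.

1659 px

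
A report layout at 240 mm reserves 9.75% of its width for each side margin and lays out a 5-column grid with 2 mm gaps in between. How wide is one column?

Margins: 9.75% × 240 = 23.4 mm each, so content = 240 − 46.8 = 193.2 mm.
193.2 − 4·2 = 185.2; ÷5 gives c = 37.04 mm.

37.04 mm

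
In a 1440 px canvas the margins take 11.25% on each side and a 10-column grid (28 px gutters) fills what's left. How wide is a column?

86.4 px

Margins: 11.25% × 1440 = 162 px each, so content = 1440 − 324 = 1116 px.
10 columns + 9 gutters: 10c + 9·28 = 1116.
10c = 1116 − 252 = 864, so c = 86.4 px.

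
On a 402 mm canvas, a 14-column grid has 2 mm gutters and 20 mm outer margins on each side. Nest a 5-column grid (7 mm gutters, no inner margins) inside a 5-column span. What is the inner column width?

20 mm

Subtract both margins: 402 − 2·20 = 362 mm.
Subtracting 13 gutters of 2 leaves 336 for 14 columns, so c = 24 mm.
5 columns plus 4 gutters: 120 + 8 = 128 mm.
5d + 4·7 = 128 → 5d = 100 → d = 20 mm.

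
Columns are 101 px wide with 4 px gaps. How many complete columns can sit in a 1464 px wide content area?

13 columns: 13·101 + 12·4 = 1361 px ≤ 1464.
14 columns: 1466 px > 1464. So 13.

13 columns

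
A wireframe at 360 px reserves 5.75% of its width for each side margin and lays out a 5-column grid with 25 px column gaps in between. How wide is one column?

Each margin = 5.75% of 360 = 20.7 px; content = 360 − 2·20.7 = 318.6 px.
Subtracting 4 column gaps of 25 leaves 218.6 for 5 columns, so c = 43.72 px.

43.72 px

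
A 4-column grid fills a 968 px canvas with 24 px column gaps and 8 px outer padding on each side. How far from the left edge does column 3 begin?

Content = 968 − 2·8 = 952 px.
Subtracting 3 column gaps of 24 leaves 880 for 4 columns, so c = 220 px.
Before column 3: the margin + 2 columns + 2 column gaps.
Offset = 8 + 2·(220 + 24) = 8 + 488 = 496 px.

496 px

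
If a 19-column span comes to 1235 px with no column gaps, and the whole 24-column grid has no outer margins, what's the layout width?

1235 / 19 = 65 px per column.
Total width: 24·65 = 1560 px.

1560 px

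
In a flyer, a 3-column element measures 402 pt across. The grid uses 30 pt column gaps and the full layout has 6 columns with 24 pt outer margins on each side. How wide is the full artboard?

Subtracting 2 column gaps of 30 leaves 342 for 3 columns, so c = 114 pt.
Adding margins, columns and gutters: 48 + 684 + 150 = 882 pt.

882 pt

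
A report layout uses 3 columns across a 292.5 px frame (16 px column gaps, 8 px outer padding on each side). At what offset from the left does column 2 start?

Subtract both margins: 292.5 − 2·8 = 276.5 px.
276.5 − 2·16 = 244.5; ÷3 gives c = 81.5 px.
Column 2 starts at margin + 1·(column + gutter) = 8 + 1·97.5 = 105.5 px.

105.5 px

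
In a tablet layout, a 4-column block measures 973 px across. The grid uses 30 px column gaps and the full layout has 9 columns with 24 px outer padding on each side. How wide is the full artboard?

2274.75 px

973 − 3·30 = 883; ÷4 gives c = 220.75 px.
Artboard = 2·24 + 9·220.75 + 8·30 = 48 + 1986.75 + 240 = 2274.75 px.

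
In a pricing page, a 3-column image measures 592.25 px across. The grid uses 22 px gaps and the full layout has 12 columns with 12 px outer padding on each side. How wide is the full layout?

2459 px

Subtracting 2 gaps of 22 leaves 548.25 for 3 columns, so c = 182.75 px.
Layout = 2·12 + 12·182.75 + 11·22 = 24 + 2193 + 242 = 2459 px.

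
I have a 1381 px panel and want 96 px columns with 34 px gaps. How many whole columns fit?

Each extra column adds 96 + 34 = 130 px.
(1381 + 34) / 130 = 10.88, so 10 columns fit.

10 columns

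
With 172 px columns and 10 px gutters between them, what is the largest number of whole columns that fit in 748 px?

4 columns: 4·172 + 3·10 = 718 px ≤ 748.
5 columns: 900 px > 748. So 4.

4 columns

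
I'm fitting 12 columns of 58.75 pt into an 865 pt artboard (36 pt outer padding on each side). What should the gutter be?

8 pt

Content width = 865 − 2·36 = 793 pt.
12 columns take 12·58.75 = 705 pt; remaining 88 splits into 11 gutters.
g = 88 / 11 = 8 pt.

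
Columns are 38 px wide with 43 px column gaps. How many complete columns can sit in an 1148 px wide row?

14 columns

Each extra column adds 38 + 43 = 81 px.
(1148 + 43) / 81 = 14.70, so 14 columns fit.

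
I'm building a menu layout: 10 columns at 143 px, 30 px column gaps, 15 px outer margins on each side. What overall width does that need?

Adding margins, columns and gutters: 30 + 1430 + 270 = 1730 px.

1730 px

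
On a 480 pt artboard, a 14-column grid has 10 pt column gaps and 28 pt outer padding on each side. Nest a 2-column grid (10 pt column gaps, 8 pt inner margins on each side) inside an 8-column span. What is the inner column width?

106 pt

Take off 56 pt of margins, leaving 424 pt.
14c + 13·10 = 424 → 14c = 294 → c = 21 pt.
8 columns plus 7 column gaps: 168 + 70 = 238 pt.
Inner content = 238 − 2·8 = 222 pt.
Subtracting 1 column gap of 10 leaves 212 for 2 columns, so d = 106 pt.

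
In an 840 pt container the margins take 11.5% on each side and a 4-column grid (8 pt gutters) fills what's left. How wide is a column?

155.7 pt

Each margin = 11.5% of 840 = 96.6 pt; content = 840 − 2·96.6 = 646.8 pt.
Subtracting 3 gutters of 8 leaves 622.8 for 4 columns, so c = 155.7 pt.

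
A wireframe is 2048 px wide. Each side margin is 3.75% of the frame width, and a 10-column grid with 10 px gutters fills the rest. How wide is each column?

180.44 px

Each margin = 3.75% of 2048 = 76.8 px; content = 2048 − 2·76.8 = 1894.4 px.
Subtracting 9 gutters of 10 leaves 1804.4 for 10 columns, so c = 180.44 px.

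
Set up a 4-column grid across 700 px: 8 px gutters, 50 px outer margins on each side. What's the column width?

144 px

Inside the margins: 700 − 100 = 600 px.
Subtracting 3 gutters of 8 leaves 576 for 4 columns, so c = 144 px.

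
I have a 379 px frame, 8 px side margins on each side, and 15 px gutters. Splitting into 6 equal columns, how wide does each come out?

Content width = 379 − 2·8 = 363 px.
6 columns + 5 gutters: 6c + 5·15 = 363.
6c = 363 − 75 = 288, so c = 48 px.

48 px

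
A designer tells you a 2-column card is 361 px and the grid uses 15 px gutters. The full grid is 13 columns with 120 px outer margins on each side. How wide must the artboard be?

361 − 1·15 = 346; ÷2 gives c = 173 px.
Adding margins, columns and gutters: 240 + 2249 + 180 = 2669 px.

2669 px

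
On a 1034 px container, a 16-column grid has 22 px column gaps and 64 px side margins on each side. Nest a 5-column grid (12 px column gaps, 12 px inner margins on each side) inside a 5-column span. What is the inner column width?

39.2 px

Subtract both margins: 1034 − 2·64 = 906 px.
16 columns + 15 column gaps: 16c + 15·22 = 906.
16c = 906 − 330 = 576, so c = 36 px.
Span of 5: 5·36 + 4·22 = 180 + 88 = 268 px.
Inner content = 268 − 2·12 = 244 px.
244 − 4·12 = 196; ÷5 gives d = 39.2 px.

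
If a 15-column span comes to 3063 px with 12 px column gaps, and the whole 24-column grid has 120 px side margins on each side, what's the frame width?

5148 px

15 columns + 14 column gaps: 15c + 14·12 = 3063.
15c = 3063 − 168 = 2895, so c = 193 px.
Total width: 2·120 + 24·193 + 23·12 = 5148 px.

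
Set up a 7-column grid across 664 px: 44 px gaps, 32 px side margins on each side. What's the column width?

Inside the margins: 664 − 64 = 600 px.
Subtracting 6 gaps of 44 leaves 336 for 7 columns, so c = 48 px.

48 px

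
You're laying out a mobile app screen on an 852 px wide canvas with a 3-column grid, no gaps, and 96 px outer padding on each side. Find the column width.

Subtract both margins: 852 − 2·96 = 660 px.
660 / 3 = 220 px per column.

220 px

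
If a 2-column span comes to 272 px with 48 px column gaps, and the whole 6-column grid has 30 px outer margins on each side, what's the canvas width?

2c + 1·48 = 272 → 2c = 224 → c = 112 px.
Canvas = 2·30 + 6·112 + 5·48 = 60 + 672 + 240 = 972 px.

972 px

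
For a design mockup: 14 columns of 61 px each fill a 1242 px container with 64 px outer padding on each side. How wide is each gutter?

20 px

Take off 128 px of margins, leaving 1114 px.
14·61 + 13g = 1114 → 13g = 260 → g = 20 px.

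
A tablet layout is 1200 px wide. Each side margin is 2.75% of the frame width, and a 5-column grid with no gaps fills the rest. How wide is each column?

226.8 px

1200 × (1 − 2·2.75%) = 1200 × 94.5% = 1134 px for the columns.
1134 / 5 = 226.8 px per column.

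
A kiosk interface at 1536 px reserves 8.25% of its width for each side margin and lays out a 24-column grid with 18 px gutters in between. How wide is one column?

36.19 px

1536 × (1 − 2·8.25%) = 1536 × 83.5% = 1282.56 px for the columns.
1282.56 − 23·18 = 868.56; ÷24 gives c = 36.19 px.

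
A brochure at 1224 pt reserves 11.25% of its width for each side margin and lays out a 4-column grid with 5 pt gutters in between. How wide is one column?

233.4 pt

Margins: 11.25% × 1224 = 137.7 pt each, so content = 1224 − 275.4 = 948.6 pt.
4c + 3·5 = 948.6 → 4c = 933.6 → c = 233.4 pt.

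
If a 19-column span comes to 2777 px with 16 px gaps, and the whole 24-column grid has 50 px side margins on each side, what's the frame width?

19 columns + 18 gaps: 19c + 18·16 = 2777.
19c = 2777 − 288 = 2489, so c = 131 px.
Adding margins, columns and gutters: 100 + 3144 + 368 = 3612 px.

3612 px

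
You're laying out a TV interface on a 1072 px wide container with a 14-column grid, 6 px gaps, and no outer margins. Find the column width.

71 px

1072 − 13·6 = 994; ÷14 gives c = 71 px.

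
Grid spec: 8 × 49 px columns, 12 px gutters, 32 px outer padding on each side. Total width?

Total width: 2·32 + 8·49 + 7·12 = 540 px.

540 px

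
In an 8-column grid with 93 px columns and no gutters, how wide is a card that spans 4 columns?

With no gutters, 4 columns span 4·93 = 372 px.

372 px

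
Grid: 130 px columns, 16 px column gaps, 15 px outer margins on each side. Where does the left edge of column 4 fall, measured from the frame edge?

453 px

Each column+gutter stride is 146 px; 3 of them past the 15 px margin is 15 + 438 = 453 px.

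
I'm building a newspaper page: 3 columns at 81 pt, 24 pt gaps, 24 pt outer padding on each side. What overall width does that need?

Frame = 2·24 + 3·81 + 2·24 = 48 + 243 + 48 = 339 pt.

339 pt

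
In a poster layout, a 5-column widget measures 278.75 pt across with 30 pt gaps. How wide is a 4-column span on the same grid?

5c + 4·30 = 278.75 → 5c = 158.75 → c = 31.75 pt.
4 columns plus 3 gaps: 127 + 90 = 217 pt.

217 pt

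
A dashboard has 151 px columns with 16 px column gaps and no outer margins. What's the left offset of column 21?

3340 px

Before column 21: 20 columns + 20 column gaps.
Offset = 20·(151 + 16) = 20·167 = 3340 px.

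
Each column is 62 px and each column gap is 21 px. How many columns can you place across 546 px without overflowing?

Each extra column adds 62 + 21 = 83 px.
(546 + 21) / 83 = 6.83, so 6 columns fit.

6 columns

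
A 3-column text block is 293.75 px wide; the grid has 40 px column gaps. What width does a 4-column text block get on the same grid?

405 px

3 columns + 2 column gaps: 3c + 2·40 = 293.75.
3c = 293.75 − 80 = 213.75, so c = 71.25 px.
4 columns plus 3 column gaps: 285 + 120 = 405 px.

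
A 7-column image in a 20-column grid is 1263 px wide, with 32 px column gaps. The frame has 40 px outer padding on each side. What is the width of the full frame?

3748 px

Subtracting 6 column gaps of 32 leaves 1071 for 7 columns, so c = 153 px.
Frame = 2·40 + 20·153 + 19·32 = 80 + 3060 + 608 = 3748 px.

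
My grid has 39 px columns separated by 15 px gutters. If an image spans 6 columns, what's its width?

309 px

6-column span = 6·39 + 5·15 = 309 px.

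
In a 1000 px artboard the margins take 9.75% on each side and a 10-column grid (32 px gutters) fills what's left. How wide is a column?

51.7 px

Margins: 9.75% × 1000 = 97.5 px each, so content = 1000 − 195 = 805 px.
Subtracting 9 gutters of 32 leaves 517 for 10 columns, so c = 51.7 px.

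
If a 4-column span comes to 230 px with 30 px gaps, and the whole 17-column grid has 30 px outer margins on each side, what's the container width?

4 columns + 3 gaps: 4c + 3·30 = 230.
4c = 230 − 90 = 140, so c = 35 px.
Adding margins, columns and gutters: 60 + 595 + 480 = 1135 px.

1135 px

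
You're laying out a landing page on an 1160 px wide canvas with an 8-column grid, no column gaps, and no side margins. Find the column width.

145 px

8c = 1160 → c = 145 px.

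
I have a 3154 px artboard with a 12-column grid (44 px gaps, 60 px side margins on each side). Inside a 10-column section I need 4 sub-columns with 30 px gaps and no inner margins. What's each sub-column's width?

607.75 px

Subtract both margins: 3154 − 2·60 = 3034 px.
Subtracting 11 gaps of 44 leaves 2550 for 12 columns, so c = 212.5 px.
10-column span = 10·212.5 + 9·44 = 2521 px.
4 columns + 3 gaps: 4d + 3·30 = 2521.
4d = 2521 − 90 = 2431, so d = 607.75 px.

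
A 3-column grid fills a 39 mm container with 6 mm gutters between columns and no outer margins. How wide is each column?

39 − 2·6 = 27; ÷3 gives c = 9 mm.

9 mm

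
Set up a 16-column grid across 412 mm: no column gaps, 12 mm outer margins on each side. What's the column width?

24.25 mm

Take off 24 mm of margins, leaving 388 mm.
16c = 388 → c = 24.25 mm.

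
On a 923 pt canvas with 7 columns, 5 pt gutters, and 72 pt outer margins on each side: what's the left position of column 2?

184 pt

Content = 923 − 2·72 = 779 pt.
779 − 6·5 = 749; ÷7 gives c = 107 pt.
Column 2 starts at margin + 1·(column + gutter) = 72 + 1·112 = 184 pt.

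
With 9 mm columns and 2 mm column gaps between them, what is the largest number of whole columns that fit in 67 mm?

6 columns

k columns need k·9 + (k−1)·2 = k·11 − 2.
k·11 − 2 ≤ 67 → k ≤ 69 / 11 ≈ 6.27, so k = 6.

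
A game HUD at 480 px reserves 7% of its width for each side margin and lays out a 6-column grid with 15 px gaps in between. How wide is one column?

Margins: 7% × 480 = 33.6 px each, so content = 480 − 67.2 = 412.8 px.
412.8 − 5·15 = 337.8; ÷6 gives c = 56.3 px.

56.3 px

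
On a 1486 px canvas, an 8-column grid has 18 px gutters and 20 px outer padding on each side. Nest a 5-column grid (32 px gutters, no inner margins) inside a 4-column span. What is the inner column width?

117.2 px

Outer content = 1486 − 2·20 = 1446 px.
8c + 7·18 = 1446 → 8c = 1320 → c = 165 px.
4 columns plus 3 gutters: 660 + 54 = 714 px.
714 − 4·32 = 586; ÷5 gives d = 117.2 px.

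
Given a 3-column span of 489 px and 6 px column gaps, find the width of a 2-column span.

Subtracting 2 column gaps of 6 leaves 477 for 3 columns, so c = 159 px.
2-column span = 2·159 + 1·6 = 324 px.

324 px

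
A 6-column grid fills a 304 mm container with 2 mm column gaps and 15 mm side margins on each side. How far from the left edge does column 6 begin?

Subtract both margins: 304 − 2·15 = 274 mm.
Subtracting 5 column gaps of 2 leaves 264 for 6 columns, so c = 44 mm.
Column 6 starts at margin + 5·(column + gutter) = 15 + 5·46 = 245 mm.

245 mm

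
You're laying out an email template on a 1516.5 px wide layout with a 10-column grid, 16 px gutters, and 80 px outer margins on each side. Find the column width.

Take off 160 px of margins, leaving 1356.5 px.
10c + 9·16 = 1356.5 → 10c = 1212.5 → c = 121.25 px.

121.25 px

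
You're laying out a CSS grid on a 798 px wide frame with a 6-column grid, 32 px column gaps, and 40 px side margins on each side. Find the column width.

93 px

Content width = 798 − 2·40 = 718 px.
6 columns + 5 column gaps: 6c + 5·32 = 718.
6c = 718 − 160 = 558, so c = 93 px.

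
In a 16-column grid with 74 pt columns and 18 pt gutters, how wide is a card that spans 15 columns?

15-column span = 15·74 + 14·18 = 1362 pt.

1362 pt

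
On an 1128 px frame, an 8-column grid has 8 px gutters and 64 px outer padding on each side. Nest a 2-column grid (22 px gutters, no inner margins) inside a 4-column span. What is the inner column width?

237 px

Subtract both margins: 1128 − 2·64 = 1000 px.
8c + 7·8 = 1000 → 8c = 944 → c = 118 px.
4 columns plus 3 gutters: 472 + 24 = 496 px.
2 columns + 1 gutter: 2d + 1·22 = 496.
2d = 496 − 22 = 474, so d = 237 px.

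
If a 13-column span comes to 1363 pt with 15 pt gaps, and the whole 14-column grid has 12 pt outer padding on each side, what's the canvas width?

Subtracting 12 gaps of 15 leaves 1183 for 13 columns, so c = 91 pt.
Total width: 2·12 + 14·91 + 13·15 = 1493 pt.

1493 pt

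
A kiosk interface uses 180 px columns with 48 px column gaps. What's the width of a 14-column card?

14 columns plus 13 column gaps: 2520 + 624 = 3144 px.

3144 px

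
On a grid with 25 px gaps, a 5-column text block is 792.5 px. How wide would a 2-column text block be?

302 px

792.5 − 4·25 = 692.5; ÷5 gives c = 138.5 px.
2 columns plus 1 gap: 277 + 25 = 302 px.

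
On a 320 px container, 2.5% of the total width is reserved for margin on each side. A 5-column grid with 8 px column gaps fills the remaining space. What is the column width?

54.4 px

Margins: 2.5% × 320 = 8 px each, so content = 320 − 16 = 304 px.
304 − 4·8 = 272; ÷5 gives c = 54.4 px.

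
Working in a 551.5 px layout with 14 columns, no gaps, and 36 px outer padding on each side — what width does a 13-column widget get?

Inside the margins: 551.5 − 72 = 479.5 px.
479.5 / 14 = 34.25 px per column.
With no gaps, 13 columns span 13·34.25 = 445.25 px.

445.25 px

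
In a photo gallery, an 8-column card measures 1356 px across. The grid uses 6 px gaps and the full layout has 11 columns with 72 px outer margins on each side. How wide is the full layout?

2010.75 px

8 columns + 7 gaps: 8c + 7·6 = 1356.
8c = 1356 − 42 = 1314, so c = 164.25 px.
Adding margins, columns and gutters: 144 + 1806.75 + 60 = 2010.75 px.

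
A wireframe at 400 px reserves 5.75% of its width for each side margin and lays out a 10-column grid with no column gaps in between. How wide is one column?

35.4 px

Margins: 5.75% × 400 = 23 px each, so content = 400 − 46 = 354 px.
10c = 354 → c = 35.4 px.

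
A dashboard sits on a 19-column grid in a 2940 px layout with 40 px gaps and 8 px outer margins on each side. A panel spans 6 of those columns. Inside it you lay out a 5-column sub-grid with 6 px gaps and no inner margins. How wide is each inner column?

174.4 px

Take off 16 px of margins, leaving 2924 px.
19c + 18·40 = 2924 → 19c = 2204 → c = 116 px.
6 columns plus 5 gaps: 696 + 200 = 896 px.
Subtracting 4 gaps of 6 leaves 872 for 5 columns, so d = 174.4 px.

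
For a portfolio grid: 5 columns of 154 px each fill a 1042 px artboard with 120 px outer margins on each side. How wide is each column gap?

Inside the margins: 1042 − 240 = 802 px.
Columns use 770 px, leaving 32 px across 4 column gaps = 8 px each.

8 px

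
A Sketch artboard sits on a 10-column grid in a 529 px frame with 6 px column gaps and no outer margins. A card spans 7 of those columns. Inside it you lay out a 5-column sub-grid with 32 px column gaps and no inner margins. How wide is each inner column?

48.1 px

10 columns + 9 column gaps: 10c + 9·6 = 529.
10c = 529 − 54 = 475, so c = 47.5 px.
7 columns plus 6 column gaps: 332.5 + 36 = 368.5 px.
368.5 − 4·32 = 240.5; ÷5 gives d = 48.1 px.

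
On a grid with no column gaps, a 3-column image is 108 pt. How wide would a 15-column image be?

540 pt

3c = 108 → c = 36 pt.
15-column span = 15·36 = 540 pt.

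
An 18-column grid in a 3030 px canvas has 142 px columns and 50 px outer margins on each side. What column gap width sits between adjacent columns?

22 px

Subtract both margins: 3030 − 2·50 = 2930 px.
18·142 + 17g = 2930 → 17g = 374 → g = 22 px.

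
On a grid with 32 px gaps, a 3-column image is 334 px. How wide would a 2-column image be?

212 px

334 − 2·32 = 270; ÷3 gives c = 90 px.
2-column span = 2·90 + 1·32 = 212 px.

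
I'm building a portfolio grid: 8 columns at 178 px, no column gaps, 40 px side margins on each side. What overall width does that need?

1504 px

Total width: 2·40 + 8·178 = 1504 px.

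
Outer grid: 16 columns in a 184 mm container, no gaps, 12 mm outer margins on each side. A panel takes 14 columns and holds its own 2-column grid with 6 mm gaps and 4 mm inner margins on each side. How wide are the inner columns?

63 mm

Subtract both margins: 184 − 2·12 = 160 mm.
160 / 16 = 10 mm per column.
14-column span = 14·10 = 140 mm.
Inner content = 140 − 2·4 = 132 mm.
132 − 1·6 = 126; ÷2 gives d = 63 mm.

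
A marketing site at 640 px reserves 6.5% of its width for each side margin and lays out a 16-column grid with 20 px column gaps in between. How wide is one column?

16.05 px

640 × (1 − 2·6.5%) = 640 × 87% = 556.8 px for the columns.
16c + 15·20 = 556.8 → 16c = 256.8 → c = 16.05 px.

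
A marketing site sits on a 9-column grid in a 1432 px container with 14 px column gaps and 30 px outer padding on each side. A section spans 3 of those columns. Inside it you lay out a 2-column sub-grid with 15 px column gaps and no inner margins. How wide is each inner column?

Inside the margins: 1432 − 60 = 1372 px.
1372 − 8·14 = 1260; ÷9 gives c = 140 px.
3 columns plus 2 column gaps: 420 + 28 = 448 px.
448 − 1·15 = 433; ÷2 gives d = 216.5 px.

216.5 px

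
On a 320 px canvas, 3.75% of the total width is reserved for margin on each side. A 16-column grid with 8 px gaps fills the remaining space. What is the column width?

11 px

Margins: 3.75% × 320 = 12 px each, so content = 320 − 24 = 296 px.
Subtracting 15 gaps of 8 leaves 176 for 16 columns, so c = 11 px.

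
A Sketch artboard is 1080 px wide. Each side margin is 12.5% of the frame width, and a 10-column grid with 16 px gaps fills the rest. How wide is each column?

1080 × (1 − 2·12.5%) = 1080 × 75% = 810 px for the columns.
810 − 9·16 = 666; ÷10 gives c = 66.6 px.

66.6 px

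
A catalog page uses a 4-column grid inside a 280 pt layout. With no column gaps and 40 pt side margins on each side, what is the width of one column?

Content width = 280 − 2·40 = 200 pt.
4c = 200 → c = 50 pt.

50 pt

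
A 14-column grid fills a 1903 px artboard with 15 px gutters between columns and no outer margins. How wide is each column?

14 columns + 13 gutters: 14c + 13·15 = 1903.
14c = 1903 − 195 = 1708, so c = 122 px.

122 px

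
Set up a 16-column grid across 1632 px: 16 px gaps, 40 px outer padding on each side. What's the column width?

Content width = 1632 − 2·40 = 1552 px.
1552 − 15·16 = 1312; ÷16 gives c = 82 px.

82 px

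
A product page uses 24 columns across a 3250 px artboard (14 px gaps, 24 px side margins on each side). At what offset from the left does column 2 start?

Content = 3250 − 2·24 = 3202 px.
Subtracting 23 gaps of 14 leaves 2880 for 24 columns, so c = 120 px.
Each column+gutter stride is 134 px; 1 of them past the 24 px margin is 24 + 134 = 158 px.

158 px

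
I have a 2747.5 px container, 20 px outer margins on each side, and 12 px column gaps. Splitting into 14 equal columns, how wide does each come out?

Take off 40 px of margins, leaving 2707.5 px.
2707.5 − 13·12 = 2551.5; ÷14 gives c = 182.25 px.

182.25 px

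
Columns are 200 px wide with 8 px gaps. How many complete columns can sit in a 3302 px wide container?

15 columns: 15·200 + 14·8 = 3112 px ≤ 3302.
16 columns: 3320 px > 3302. So 15.

15 columns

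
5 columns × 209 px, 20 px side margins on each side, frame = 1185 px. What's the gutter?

25 px

Take off 40 px of margins, leaving 1145 px.
5·209 + 4g = 1145 → 4g = 100 → g = 25 px.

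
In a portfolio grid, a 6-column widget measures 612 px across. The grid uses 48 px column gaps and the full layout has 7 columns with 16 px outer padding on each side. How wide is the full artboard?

754 px

612 − 5·48 = 372; ÷6 gives c = 62 px.
Total width: 2·16 + 7·62 + 6·48 = 754 px.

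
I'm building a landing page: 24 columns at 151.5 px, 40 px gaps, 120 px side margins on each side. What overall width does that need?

Layout = 2·120 + 24·151.5 + 23·40 = 240 + 3636 + 920 = 4796 px.

4796 px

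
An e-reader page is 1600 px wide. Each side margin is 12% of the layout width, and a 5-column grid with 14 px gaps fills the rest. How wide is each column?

Margins: 12% × 1600 = 192 px each, so content = 1600 − 384 = 1216 px.
5 columns + 4 gaps: 5c + 4·14 = 1216.
5c = 1216 − 56 = 1160, so c = 232 px.

232 px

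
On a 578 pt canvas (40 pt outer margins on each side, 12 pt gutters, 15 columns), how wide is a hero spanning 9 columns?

294 pt

Content width = 578 − 2·40 = 498 pt.
15c + 14·12 = 498 → 15c = 330 → c = 22 pt.
9-column span = 9·22 + 8·12 = 294 pt.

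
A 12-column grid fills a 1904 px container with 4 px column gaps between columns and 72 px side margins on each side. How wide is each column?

143 px

Inside the margins: 1904 − 144 = 1760 px.
12c + 11·4 = 1760 → 12c = 1716 → c = 143 px.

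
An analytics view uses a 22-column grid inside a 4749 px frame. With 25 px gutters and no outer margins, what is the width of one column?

192 px

Subtracting 21 gutters of 25 leaves 4224 for 22 columns, so c = 192 px.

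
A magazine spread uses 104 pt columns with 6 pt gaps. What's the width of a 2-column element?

214 pt

Span of 2: 2·104 + 1·6 = 208 + 6 = 214 pt.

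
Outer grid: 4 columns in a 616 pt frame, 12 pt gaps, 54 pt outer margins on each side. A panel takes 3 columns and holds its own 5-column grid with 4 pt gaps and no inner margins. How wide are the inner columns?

72.4 pt

Take off 108 pt of margins, leaving 508 pt.
4c + 3·12 = 508 → 4c = 472 → c = 118 pt.
3-column span = 3·118 + 2·12 = 378 pt.
5 columns + 4 gaps: 5d + 4·4 = 378.
5d = 378 − 16 = 362, so d = 72.4 pt.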